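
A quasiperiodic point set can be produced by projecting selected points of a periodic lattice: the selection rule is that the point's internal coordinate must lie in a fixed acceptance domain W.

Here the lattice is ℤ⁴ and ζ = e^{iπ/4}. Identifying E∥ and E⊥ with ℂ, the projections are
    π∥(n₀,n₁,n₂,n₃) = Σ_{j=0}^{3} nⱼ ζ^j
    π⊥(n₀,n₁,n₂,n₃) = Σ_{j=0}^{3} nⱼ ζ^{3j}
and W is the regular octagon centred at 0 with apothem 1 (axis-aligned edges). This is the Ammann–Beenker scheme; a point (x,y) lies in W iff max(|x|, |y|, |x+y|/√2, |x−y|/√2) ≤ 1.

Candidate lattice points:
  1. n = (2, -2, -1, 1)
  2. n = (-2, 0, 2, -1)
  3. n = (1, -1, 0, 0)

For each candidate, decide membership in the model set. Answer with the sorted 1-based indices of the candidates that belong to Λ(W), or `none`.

none

Internal map: ζ^{3j} for j=0..3 gives (1,0), (−√2/2,√2/2), (0,−1), (√2/2,√2/2).
#1 (2, -2, -1, 1): internal (4.12132, 0.29289); octagon support 4.12132 vs apothem 1 → ∉ W
#2 (-2, 0, 2, -1): internal (-2.70711, -2.70711); octagon support 3.82843 vs apothem 1 → ∉ W
#3 (1, -1, 0, 0): internal (1.70711, -0.70711); octagon support 1.70711 vs apothem 1 → ∉ W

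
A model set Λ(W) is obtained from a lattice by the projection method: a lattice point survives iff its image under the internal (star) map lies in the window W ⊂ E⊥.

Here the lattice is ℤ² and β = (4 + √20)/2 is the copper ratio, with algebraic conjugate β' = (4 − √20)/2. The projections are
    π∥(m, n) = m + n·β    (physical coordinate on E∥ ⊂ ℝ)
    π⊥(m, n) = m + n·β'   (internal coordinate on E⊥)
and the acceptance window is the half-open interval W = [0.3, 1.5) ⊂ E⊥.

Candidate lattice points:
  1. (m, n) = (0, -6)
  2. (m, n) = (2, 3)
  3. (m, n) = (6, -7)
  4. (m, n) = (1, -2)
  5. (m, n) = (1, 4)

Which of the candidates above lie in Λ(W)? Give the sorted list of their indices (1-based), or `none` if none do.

Compute β' = (4−√20)/2 = -0.23607, so π⊥(m,n) = m -0.23607·n.
#1 (0,-6): internal coord 0 + (-6)·β' = +1.41641; +1.41641 ∈ [0.3, 1.5) → IN Λ
#2 (2,3): internal coord 2 + (3)·β' = +1.29180; +1.29180 ∈ [0.3, 1.5) → IN Λ
#3 (6,-7): internal coord 6 + (-7)·β' = +7.65248; +7.65248 ∉ [0.3, 1.5) → out
#4 (1,-2): internal coord 1 + (-2)·β' = +1.47214; +1.47214 ∈ [0.3, 1.5) → IN Λ
#5 (1,4): internal coord 1 + (4)·β' = +0.05573; +0.05573 ∉ [0.3, 1.5) → out

1, 2, 4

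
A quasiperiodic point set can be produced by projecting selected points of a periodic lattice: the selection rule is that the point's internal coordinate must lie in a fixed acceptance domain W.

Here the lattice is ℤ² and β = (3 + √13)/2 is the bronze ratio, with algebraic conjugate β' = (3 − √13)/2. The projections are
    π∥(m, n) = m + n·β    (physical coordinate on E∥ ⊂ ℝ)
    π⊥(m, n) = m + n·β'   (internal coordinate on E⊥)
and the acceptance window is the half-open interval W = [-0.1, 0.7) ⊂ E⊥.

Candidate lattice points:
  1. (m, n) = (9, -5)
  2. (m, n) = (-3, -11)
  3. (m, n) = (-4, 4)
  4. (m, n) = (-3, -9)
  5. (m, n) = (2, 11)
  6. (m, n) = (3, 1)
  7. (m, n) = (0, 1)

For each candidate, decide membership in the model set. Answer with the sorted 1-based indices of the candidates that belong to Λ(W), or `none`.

2

β' = (3−√13)/2 ≈ -0.3028.
#1 (9,-5): internal coord 9 + (-5)·β' = +10.5139; +10.5139 ∉ [-0.1, 0.7) → out
#2 (-3,-11): internal coord -3 + (-11)·β' = +0.3305; +0.3305 ∈ [-0.1, 0.7) → IN Λ
#3 (-4,4): internal coord -4 + (4)·β' = -5.2111; -5.2111 ∉ [-0.1, 0.7) → out
#4 (-3,-9): internal coord -3 + (-9)·β' = -0.2750; -0.2750 ∉ [-0.1, 0.7) → out
#5 (2,11): internal coord 2 + (11)·β' = -1.3305; -1.3305 ∉ [-0.1, 0.7) → out
#6 (3,1): internal coord 3 + (1)·β' = +2.6972; +2.6972 ∉ [-0.1, 0.7) → out
#7 (0,1): internal coord 0 + (1)·β' = -0.3028; -0.3028 ∉ [-0.1, 0.7) → out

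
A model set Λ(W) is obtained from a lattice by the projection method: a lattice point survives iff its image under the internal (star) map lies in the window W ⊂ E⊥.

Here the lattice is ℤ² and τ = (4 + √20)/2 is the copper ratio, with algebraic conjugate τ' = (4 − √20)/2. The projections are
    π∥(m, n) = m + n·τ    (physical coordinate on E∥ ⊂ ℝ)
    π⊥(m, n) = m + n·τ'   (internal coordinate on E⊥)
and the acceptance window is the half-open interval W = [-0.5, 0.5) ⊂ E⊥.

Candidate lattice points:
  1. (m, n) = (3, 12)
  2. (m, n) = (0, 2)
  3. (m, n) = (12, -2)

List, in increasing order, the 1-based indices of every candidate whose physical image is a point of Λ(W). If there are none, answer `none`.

Compute τ' = (4−√20)/2 = -0.236068, so π⊥(m,n) = m -0.236068·n.
#1 (3,12): internal coord 3 + (12)·τ' = +0.167184; +0.167184 ∈ [-0.5, 0.5) → IN Λ
#2 (0,2): internal coord 0 + (2)·τ' = -0.472136; -0.472136 ∈ [-0.5, 0.5) → IN Λ
#3 (12,-2): internal coord 12 + (-2)·τ' = +12.472136; +12.472136 ∉ [-0.5, 0.5) → out

1, 2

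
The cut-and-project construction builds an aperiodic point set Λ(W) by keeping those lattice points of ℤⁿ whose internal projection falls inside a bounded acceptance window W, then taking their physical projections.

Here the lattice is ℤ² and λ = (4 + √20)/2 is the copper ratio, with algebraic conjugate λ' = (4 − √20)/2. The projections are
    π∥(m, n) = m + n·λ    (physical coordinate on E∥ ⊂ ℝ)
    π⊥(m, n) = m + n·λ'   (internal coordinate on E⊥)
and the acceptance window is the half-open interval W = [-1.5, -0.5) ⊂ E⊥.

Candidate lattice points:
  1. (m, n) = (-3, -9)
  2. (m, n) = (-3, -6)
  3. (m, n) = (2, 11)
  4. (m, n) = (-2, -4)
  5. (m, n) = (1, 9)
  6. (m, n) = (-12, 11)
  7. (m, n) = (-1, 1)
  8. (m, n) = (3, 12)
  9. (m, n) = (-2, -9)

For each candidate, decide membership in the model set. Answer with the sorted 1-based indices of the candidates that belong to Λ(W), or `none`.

1, 3, 4, 5, 7

λ' = (4−√20)/2 ≈ -0.236068.
candidate 1: (m,n)=(-3,-9) → π∥ = -3-9·λ ≈ -41.124612, π⊥ = -3-9·λ' ≈ -0.875388 ∈ [-1.5, -0.5) ⇒ IN Λ
candidate 2: (m,n)=(-3,-6) → π∥ = -3-6·λ ≈ -28.416408, π⊥ = -3-6·λ' ≈ -1.583592 ∉ [-1.5, -0.5) ⇒ out
candidate 3: (m,n)=(2,11) → π∥ = 2+11·λ ≈ 48.596748, π⊥ = 2+11·λ' ≈ -0.596748 ∈ [-1.5, -0.5) ⇒ IN Λ
candidate 4: (m,n)=(-2,-4) → π∥ = -2-4·λ ≈ -18.944272, π⊥ = -2-4·λ' ≈ -1.055728 ∈ [-1.5, -0.5) ⇒ IN Λ
candidate 5: (m,n)=(1,9) → π∥ = 1+9·λ ≈ 39.124612, π⊥ = 1+9·λ' ≈ -1.124612 ∈ [-1.5, -0.5) ⇒ IN Λ
candidate 6: (m,n)=(-12,11) → π∥ = -12+11·λ ≈ 34.596748, π⊥ = -12+11·λ' ≈ -14.596748 ∉ [-1.5, -0.5) ⇒ out
candidate 7: (m,n)=(-1,1) → π∥ = -1+1·λ ≈ 3.236068, π⊥ = -1+1·λ' ≈ -1.236068 ∈ [-1.5, -0.5) ⇒ IN Λ
candidate 8: (m,n)=(3,12) → π∥ = 3+12·λ ≈ 53.832816, π⊥ = 3+12·λ' ≈ 0.167184 ∉ [-1.5, -0.5) ⇒ out
candidate 9: (m,n)=(-2,-9) → π∥ = -2-9·λ ≈ -40.124612, π⊥ = -2-9·λ' ≈ 0.124612 ∉ [-1.5, -0.5) ⇒ out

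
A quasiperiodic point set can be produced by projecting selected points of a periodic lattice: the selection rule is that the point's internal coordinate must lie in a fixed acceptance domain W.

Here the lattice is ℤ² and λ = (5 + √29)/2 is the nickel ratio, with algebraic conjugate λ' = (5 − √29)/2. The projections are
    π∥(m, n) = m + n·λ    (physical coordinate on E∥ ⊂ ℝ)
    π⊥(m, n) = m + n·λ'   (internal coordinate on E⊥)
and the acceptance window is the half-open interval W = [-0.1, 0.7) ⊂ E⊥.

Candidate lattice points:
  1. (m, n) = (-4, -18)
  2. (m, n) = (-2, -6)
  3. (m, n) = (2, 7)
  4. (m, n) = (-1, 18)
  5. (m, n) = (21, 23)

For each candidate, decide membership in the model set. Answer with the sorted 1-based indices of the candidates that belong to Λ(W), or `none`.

3

Numerically λ ≈ 5.19258 and λ' = −1/λ ≈ -0.19258.
#1 (-4,-18): internal coord -4 + (-18)·λ' = -0.53352; -0.53352 ∉ [-0.1, 0.7) → out
#2 (-2,-6): internal coord -2 + (-6)·λ' = -0.84451; -0.84451 ∉ [-0.1, 0.7) → out
#3 (2,7): internal coord 2 + (7)·λ' = +0.65192; +0.65192 ∈ [-0.1, 0.7) → IN Λ
#4 (-1,18): internal coord -1 + (18)·λ' = -4.46648; -4.46648 ∉ [-0.1, 0.7) → out
#5 (21,23): internal coord 21 + (23)·λ' = +16.57060; +16.57060 ∉ [-0.1, 0.7) → out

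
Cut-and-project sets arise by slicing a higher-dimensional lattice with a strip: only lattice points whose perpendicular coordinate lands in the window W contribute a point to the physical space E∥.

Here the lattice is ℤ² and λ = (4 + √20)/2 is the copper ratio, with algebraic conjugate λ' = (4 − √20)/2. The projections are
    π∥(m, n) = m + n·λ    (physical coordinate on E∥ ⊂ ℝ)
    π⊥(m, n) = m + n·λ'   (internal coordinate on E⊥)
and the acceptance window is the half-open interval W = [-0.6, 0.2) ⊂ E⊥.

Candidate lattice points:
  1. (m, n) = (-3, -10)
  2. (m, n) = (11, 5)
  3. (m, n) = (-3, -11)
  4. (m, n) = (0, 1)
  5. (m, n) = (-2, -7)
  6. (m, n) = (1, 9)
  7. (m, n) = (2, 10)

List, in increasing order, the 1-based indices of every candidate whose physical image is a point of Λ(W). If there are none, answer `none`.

Numerically λ ≈ 4.236068 and λ' = −1/λ ≈ -0.236068.
candidate 1: (m,n)=(-3,-10) → π∥ = -3-10·λ ≈ -45.360680, π⊥ = -3-10·λ' ≈ -0.639320 ∉ [-0.6, 0.2) ⇒ out
candidate 2: (m,n)=(11,5) → π∥ = 11+5·λ ≈ 32.180340, π⊥ = 11+5·λ' ≈ 9.819660 ∉ [-0.6, 0.2) ⇒ out
candidate 3: (m,n)=(-3,-11) → π∥ = -3-11·λ ≈ -49.596748, π⊥ = -3-11·λ' ≈ -0.403252 ∈ [-0.6, 0.2) ⇒ IN Λ
candidate 4: (m,n)=(0,1) → π∥ = 0+1·λ ≈ 4.236068, π⊥ = 0+1·λ' ≈ -0.236068 ∈ [-0.6, 0.2) ⇒ IN Λ
candidate 5: (m,n)=(-2,-7) → π∥ = -2-7·λ ≈ -31.652476, π⊥ = -2-7·λ' ≈ -0.347524 ∈ [-0.6, 0.2) ⇒ IN Λ
candidate 6: (m,n)=(1,9) → π∥ = 1+9·λ ≈ 39.124612, π⊥ = 1+9·λ' ≈ -1.124612 ∉ [-0.6, 0.2) ⇒ out
candidate 7: (m,n)=(2,10) → π∥ = 2+10·λ ≈ 44.360680, π⊥ = 2+10·λ' ≈ -0.360680 ∈ [-0.6, 0.2) ⇒ IN Λ

3, 4, 5, 7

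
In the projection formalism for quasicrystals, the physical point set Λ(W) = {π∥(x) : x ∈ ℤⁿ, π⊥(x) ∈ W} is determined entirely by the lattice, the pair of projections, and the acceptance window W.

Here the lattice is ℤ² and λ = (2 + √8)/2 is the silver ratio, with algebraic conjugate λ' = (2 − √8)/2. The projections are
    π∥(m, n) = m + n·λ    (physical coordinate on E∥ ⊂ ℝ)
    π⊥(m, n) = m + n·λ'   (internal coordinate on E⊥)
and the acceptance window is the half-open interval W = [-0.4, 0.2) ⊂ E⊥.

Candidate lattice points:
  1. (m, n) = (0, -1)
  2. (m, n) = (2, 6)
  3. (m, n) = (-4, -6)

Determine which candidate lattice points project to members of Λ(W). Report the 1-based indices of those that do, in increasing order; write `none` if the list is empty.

Compute λ' = (2−√8)/2 = -0.4142, so π⊥(m,n) = m -0.4142·n.
candidate 1: (m,n)=(0,-1) → π∥ = 0-1·λ ≈ -2.4142, π⊥ = 0-1·λ' ≈ 0.4142 ∉ [-0.4, 0.2) ⇒ out
candidate 2: (m,n)=(2,6) → π∥ = 2+6·λ ≈ 16.4853, π⊥ = 2+6·λ' ≈ -0.4853 ∉ [-0.4, 0.2) ⇒ out
candidate 3: (m,n)=(-4,-6) → π∥ = -4-6·λ ≈ -18.4853, π⊥ = -4-6·λ' ≈ -1.5147 ∉ [-0.4, 0.2) ⇒ out

none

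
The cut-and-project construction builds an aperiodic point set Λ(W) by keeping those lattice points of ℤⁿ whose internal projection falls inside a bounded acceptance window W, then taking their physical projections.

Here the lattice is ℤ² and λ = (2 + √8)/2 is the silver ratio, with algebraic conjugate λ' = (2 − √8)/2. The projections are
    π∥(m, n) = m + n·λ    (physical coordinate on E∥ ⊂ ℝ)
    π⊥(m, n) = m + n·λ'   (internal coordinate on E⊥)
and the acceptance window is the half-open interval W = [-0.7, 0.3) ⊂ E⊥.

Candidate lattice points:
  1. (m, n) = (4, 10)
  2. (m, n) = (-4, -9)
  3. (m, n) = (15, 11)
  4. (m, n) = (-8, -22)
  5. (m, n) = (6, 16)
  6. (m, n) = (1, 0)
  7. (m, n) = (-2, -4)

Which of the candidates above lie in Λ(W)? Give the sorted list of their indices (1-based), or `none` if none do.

1, 2, 5, 7

λ' = (2−√8)/2 ≈ -0.414214.
[1] lift (4,10): star map gives -0.142136; window check -0.7 ≤ -0.142136 < 0.3 is true → IN Λ
[2] lift (-4,-9): star map gives -0.272078; window check -0.7 ≤ -0.272078 < 0.3 is true → IN Λ
[3] lift (15,11): star map gives 10.443651; window check -0.7 ≤ 10.443651 < 0.3 is false → out
[4] lift (-8,-22): star map gives 1.112698; window check -0.7 ≤ 1.112698 < 0.3 is false → out
[5] lift (6,16): star map gives -0.627417; window check -0.7 ≤ -0.627417 < 0.3 is true → IN Λ
[6] lift (1,0): star map gives 1.000000; window check -0.7 ≤ 1.000000 < 0.3 is false → out
[7] lift (-2,-4): star map gives -0.343146; window check -0.7 ≤ -0.343146 < 0.3 is true → IN Λ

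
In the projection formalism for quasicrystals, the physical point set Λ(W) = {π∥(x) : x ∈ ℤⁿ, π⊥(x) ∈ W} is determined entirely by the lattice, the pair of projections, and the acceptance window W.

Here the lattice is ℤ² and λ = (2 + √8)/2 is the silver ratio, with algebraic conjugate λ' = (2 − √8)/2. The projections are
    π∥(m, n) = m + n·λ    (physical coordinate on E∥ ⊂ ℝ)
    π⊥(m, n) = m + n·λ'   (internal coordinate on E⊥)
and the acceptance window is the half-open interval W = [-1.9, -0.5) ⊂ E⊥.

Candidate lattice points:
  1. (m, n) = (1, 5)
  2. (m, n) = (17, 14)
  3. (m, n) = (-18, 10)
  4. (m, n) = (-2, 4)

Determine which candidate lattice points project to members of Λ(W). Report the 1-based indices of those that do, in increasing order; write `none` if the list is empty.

1

Compute λ' = (2−√8)/2 = -0.41421, so π⊥(m,n) = m -0.41421·n.
candidate 1: (m,n)=(1,5) → π∥ = 1+5·λ ≈ 13.07107, π⊥ = 1+5·λ' ≈ -1.07107 ∈ [-1.9, -0.5) ⇒ IN Λ
candidate 2: (m,n)=(17,14) → π∥ = 17+14·λ ≈ 50.79899, π⊥ = 17+14·λ' ≈ 11.20101 ∉ [-1.9, -0.5) ⇒ out
candidate 3: (m,n)=(-18,10) → π∥ = -18+10·λ ≈ 6.14214, π⊥ = -18+10·λ' ≈ -22.14214 ∉ [-1.9, -0.5) ⇒ out
candidate 4: (m,n)=(-2,4) → π∥ = -2+4·λ ≈ 7.65685, π⊥ = -2+4·λ' ≈ -3.65685 ∉ [-1.9, -0.5) ⇒ out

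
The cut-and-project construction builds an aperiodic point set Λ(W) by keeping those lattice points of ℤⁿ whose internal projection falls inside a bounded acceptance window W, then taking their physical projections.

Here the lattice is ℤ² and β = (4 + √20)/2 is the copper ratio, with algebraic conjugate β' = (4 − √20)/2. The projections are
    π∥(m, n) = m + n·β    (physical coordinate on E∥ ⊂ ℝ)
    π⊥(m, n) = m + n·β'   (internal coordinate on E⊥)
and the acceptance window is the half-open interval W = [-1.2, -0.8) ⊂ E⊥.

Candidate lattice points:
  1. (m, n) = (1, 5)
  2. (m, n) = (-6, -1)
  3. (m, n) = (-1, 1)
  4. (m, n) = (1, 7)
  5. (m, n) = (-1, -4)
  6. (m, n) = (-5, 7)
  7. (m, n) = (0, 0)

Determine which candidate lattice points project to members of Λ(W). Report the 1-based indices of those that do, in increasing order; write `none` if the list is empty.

β' = (4−√20)/2 ≈ -0.236068.
#1 (1,5): internal coord 1 + (5)·β' = -0.180340; -0.180340 ∉ [-1.2, -0.8) → out
#2 (-6,-1): internal coord -6 + (-1)·β' = -5.763932; -5.763932 ∉ [-1.2, -0.8) → out
#3 (-1,1): internal coord -1 + (1)·β' = -1.236068; -1.236068 ∉ [-1.2, -0.8) → out
#4 (1,7): internal coord 1 + (7)·β' = -0.652476; -0.652476 ∉ [-1.2, -0.8) → out
#5 (-1,-4): internal coord -1 + (-4)·β' = -0.055728; -0.055728 ∉ [-1.2, -0.8) → out
#6 (-5,7): internal coord -5 + (7)·β' = -6.652476; -6.652476 ∉ [-1.2, -0.8) → out
#7 (0,0): internal coord 0 + (0)·β' = +0.000000; +0.000000 ∉ [-1.2, -0.8) → out

none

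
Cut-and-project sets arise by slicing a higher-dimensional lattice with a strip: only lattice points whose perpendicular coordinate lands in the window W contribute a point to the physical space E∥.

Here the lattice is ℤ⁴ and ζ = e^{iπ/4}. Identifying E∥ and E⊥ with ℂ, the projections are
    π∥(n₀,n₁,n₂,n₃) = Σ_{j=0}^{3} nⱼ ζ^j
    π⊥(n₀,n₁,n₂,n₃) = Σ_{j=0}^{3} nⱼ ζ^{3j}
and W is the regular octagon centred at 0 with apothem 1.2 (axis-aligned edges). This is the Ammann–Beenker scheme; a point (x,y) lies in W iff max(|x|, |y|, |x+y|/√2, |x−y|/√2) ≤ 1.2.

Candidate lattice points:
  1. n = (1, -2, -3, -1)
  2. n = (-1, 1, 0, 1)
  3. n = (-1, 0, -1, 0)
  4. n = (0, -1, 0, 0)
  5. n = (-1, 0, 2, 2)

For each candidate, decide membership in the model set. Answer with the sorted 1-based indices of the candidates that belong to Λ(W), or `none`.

4, 5

With ζ = e^{iπ/4} the internal vectors are ζ^0,ζ^3,ζ^6,ζ^9.
#1 (1, -2, -3, -1): internal (1.7071, 0.8787); octagon support 1.8284 vs apothem 1.2 → ∉ W
#2 (-1, 1, 0, 1): internal (-1.0000, 1.4142); octagon support 1.7071 vs apothem 1.2 → ∉ W
#3 (-1, 0, -1, 0): internal (-1.0000, 1.0000); octagon support 1.4142 vs apothem 1.2 → ∉ W
#4 (0, -1, 0, 0): internal (0.7071, -0.7071); octagon support 1.0000 vs apothem 1.2 → ∈ W
#5 (-1, 0, 2, 2): internal (0.4142, -0.5858); octagon support 0.7071 vs apothem 1.2 → ∈ W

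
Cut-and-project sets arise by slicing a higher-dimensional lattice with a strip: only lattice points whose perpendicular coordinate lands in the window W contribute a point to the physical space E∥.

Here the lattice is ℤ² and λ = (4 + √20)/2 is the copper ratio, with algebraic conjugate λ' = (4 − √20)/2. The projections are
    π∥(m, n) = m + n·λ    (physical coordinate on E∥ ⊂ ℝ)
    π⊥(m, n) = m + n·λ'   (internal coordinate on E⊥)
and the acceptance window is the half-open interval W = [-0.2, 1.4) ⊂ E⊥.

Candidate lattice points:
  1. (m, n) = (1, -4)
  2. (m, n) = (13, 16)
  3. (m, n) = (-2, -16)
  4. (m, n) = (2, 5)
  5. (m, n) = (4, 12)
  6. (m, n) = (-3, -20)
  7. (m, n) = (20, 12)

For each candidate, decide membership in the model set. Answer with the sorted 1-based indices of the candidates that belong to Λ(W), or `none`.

4, 5

Compute λ' = (4−√20)/2 = -0.23607, so π⊥(m,n) = m -0.23607·n.
[1] lift (1,-4): star map gives 1.94427; window check -0.2 ≤ 1.94427 < 1.4 is false → out
[2] lift (13,16): star map gives 9.22291; window check -0.2 ≤ 9.22291 < 1.4 is false → out
[3] lift (-2,-16): star map gives 1.77709; window check -0.2 ≤ 1.77709 < 1.4 is false → out
[4] lift (2,5): star map gives 0.81966; window check -0.2 ≤ 0.81966 < 1.4 is true → IN Λ
[5] lift (4,12): star map gives 1.16718; window check -0.2 ≤ 1.16718 < 1.4 is true → IN Λ
[6] lift (-3,-20): star map gives 1.72136; window check -0.2 ≤ 1.72136 < 1.4 is false → out
[7] lift (20,12): star map gives 17.16718; window check -0.2 ≤ 17.16718 < 1.4 is false → out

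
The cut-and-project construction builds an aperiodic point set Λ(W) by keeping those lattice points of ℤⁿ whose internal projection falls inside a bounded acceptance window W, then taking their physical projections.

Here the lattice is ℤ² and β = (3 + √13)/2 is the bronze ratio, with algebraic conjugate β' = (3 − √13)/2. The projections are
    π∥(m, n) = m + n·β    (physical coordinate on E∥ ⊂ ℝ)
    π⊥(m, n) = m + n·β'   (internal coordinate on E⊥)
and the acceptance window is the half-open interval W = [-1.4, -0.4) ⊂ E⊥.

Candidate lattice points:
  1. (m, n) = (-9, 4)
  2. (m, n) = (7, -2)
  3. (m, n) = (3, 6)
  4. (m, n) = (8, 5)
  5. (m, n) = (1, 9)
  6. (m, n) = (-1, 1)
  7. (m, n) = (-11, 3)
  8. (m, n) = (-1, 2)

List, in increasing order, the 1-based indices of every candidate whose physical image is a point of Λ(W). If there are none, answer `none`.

Compute β' = (3−√13)/2 = -0.30278, so π⊥(m,n) = m -0.30278·n.
#1 (-9,4): internal coord -9 + (4)·β' = -10.21110; -10.21110 ∉ [-1.4, -0.4) → out
#2 (7,-2): internal coord 7 + (-2)·β' = +7.60555; +7.60555 ∉ [-1.4, -0.4) → out
#3 (3,6): internal coord 3 + (6)·β' = +1.18335; +1.18335 ∉ [-1.4, -0.4) → out
#4 (8,5): internal coord 8 + (5)·β' = +6.48612; +6.48612 ∉ [-1.4, -0.4) → out
#5 (1,9): internal coord 1 + (9)·β' = -1.72498; -1.72498 ∉ [-1.4, -0.4) → out
#6 (-1,1): internal coord -1 + (1)·β' = -1.30278; -1.30278 ∈ [-1.4, -0.4) → IN Λ
#7 (-11,3): internal coord -11 + (3)·β' = -11.90833; -11.90833 ∉ [-1.4, -0.4) → out
#8 (-1,2): internal coord -1 + (2)·β' = -1.60555; -1.60555 ∉ [-1.4, -0.4) → out

6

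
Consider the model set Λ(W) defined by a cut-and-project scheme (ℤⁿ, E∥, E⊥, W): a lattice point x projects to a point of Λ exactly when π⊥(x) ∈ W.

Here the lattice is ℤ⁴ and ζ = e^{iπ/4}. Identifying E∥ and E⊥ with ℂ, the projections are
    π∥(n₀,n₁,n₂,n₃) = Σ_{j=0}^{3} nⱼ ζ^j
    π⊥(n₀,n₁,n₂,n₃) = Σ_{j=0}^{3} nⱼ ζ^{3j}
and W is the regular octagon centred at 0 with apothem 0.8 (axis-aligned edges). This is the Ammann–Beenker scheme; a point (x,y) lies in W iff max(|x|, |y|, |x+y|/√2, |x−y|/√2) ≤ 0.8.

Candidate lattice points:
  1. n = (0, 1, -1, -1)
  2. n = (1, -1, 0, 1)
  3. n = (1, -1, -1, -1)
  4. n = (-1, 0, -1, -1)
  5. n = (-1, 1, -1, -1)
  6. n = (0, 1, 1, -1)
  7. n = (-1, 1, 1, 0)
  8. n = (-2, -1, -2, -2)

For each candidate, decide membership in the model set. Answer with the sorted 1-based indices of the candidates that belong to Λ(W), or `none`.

none

With ζ = e^{iπ/4} the internal vectors are ζ^0,ζ^3,ζ^6,ζ^9.
candidate 1: n = (0, 1, -1, -1) → π⊥ ≈ (-1.4142, +1.0000); max(|x|,|y|,|x±y|/√2) = 1.7071 > 0.8 ⇒ ∉ W
candidate 2: n = (1, -1, 0, 1) → π⊥ ≈ (+2.4142, +0.0000); max(|x|,|y|,|x±y|/√2) = 2.4142 > 0.8 ⇒ ∉ W
candidate 3: n = (1, -1, -1, -1) → π⊥ ≈ (+1.0000, -0.4142); max(|x|,|y|,|x±y|/√2) = 1.0000 > 0.8 ⇒ ∉ W
candidate 4: n = (-1, 0, -1, -1) → π⊥ ≈ (-1.7071, +0.2929); max(|x|,|y|,|x±y|/√2) = 1.7071 > 0.8 ⇒ ∉ W
candidate 5: n = (-1, 1, -1, -1) → π⊥ ≈ (-2.4142, +1.0000); max(|x|,|y|,|x±y|/√2) = 2.4142 > 0.8 ⇒ ∉ W
candidate 6: n = (0, 1, 1, -1) → π⊥ ≈ (-1.4142, -1.0000); max(|x|,|y|,|x±y|/√2) = 1.7071 > 0.8 ⇒ ∉ W
candidate 7: n = (-1, 1, 1, 0) → π⊥ ≈ (-1.7071, -0.2929); max(|x|,|y|,|x±y|/√2) = 1.7071 > 0.8 ⇒ ∉ W
candidate 8: n = (-2, -1, -2, -2) → π⊥ ≈ (-2.7071, -0.1213); max(|x|,|y|,|x±y|/√2) = 2.7071 > 0.8 ⇒ ∉ W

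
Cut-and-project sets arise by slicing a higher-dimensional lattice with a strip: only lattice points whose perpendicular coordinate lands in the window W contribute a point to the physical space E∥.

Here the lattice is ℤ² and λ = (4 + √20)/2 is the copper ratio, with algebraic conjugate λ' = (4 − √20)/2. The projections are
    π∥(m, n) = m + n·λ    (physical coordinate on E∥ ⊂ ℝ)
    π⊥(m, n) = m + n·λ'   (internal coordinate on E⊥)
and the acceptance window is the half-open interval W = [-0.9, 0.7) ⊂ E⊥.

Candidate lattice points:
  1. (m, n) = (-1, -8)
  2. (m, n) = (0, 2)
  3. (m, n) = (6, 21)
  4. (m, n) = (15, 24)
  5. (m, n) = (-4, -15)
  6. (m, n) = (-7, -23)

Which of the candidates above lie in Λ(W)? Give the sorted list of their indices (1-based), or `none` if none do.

2, 5

λ' = (4−√20)/2 ≈ -0.2361.
#1 (-1,-8): internal coord -1 + (-8)·λ' = +0.8885; +0.8885 ∉ [-0.9, 0.7) → out
#2 (0,2): internal coord 0 + (2)·λ' = -0.4721; -0.4721 ∈ [-0.9, 0.7) → IN Λ
#3 (6,21): internal coord 6 + (21)·λ' = +1.0426; +1.0426 ∉ [-0.9, 0.7) → out
#4 (15,24): internal coord 15 + (24)·λ' = +9.3344; +9.3344 ∉ [-0.9, 0.7) → out
#5 (-4,-15): internal coord -4 + (-15)·λ' = -0.4590; -0.4590 ∈ [-0.9, 0.7) → IN Λ
#6 (-7,-23): internal coord -7 + (-23)·λ' = -1.5704; -1.5704 ∉ [-0.9, 0.7) → out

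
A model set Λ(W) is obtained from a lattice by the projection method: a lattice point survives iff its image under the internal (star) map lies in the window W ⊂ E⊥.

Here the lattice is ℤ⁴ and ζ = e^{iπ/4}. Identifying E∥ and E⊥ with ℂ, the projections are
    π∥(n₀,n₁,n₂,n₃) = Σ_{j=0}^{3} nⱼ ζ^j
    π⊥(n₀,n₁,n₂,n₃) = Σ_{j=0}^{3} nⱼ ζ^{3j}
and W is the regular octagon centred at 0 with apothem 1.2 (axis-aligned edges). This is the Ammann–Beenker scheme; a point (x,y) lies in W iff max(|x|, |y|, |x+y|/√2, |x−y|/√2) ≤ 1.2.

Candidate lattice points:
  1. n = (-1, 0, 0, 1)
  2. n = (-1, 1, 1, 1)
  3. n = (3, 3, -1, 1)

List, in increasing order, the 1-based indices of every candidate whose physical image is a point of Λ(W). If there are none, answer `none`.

Internal map: ζ^{3j} for j=0..3 gives (1,0), (−√2/2,√2/2), (0,−1), (√2/2,√2/2).
#1 (-1, 0, 0, 1): internal (-0.2929, 0.7071); octagon support 0.7071 vs apothem 1.2 → ∈ W
#2 (-1, 1, 1, 1): internal (-1.0000, 0.4142); octagon support 1.0000 vs apothem 1.2 → ∈ W
#3 (3, 3, -1, 1): internal (1.5858, 3.8284); octagon support 3.8284 vs apothem 1.2 → ∉ W

1, 2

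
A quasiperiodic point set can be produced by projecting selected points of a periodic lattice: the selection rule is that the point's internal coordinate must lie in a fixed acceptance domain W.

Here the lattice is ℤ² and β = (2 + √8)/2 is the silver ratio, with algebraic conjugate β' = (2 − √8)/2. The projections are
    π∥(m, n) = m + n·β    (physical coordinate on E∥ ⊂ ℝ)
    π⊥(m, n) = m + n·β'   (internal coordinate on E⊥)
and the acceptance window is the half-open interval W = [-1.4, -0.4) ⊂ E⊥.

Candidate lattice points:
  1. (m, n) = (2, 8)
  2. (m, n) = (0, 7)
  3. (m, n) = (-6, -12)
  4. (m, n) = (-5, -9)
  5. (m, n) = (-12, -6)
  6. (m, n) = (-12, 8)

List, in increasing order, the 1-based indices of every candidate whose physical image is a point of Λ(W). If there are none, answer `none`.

Numerically β ≈ 2.41421 and β' = −1/β ≈ -0.41421.
#1 (2,8): internal coord 2 + (8)·β' = -1.31371; -1.31371 ∈ [-1.4, -0.4) → IN Λ
#2 (0,7): internal coord 0 + (7)·β' = -2.89949; -2.89949 ∉ [-1.4, -0.4) → out
#3 (-6,-12): internal coord -6 + (-12)·β' = -1.02944; -1.02944 ∈ [-1.4, -0.4) → IN Λ
#4 (-5,-9): internal coord -5 + (-9)·β' = -1.27208; -1.27208 ∈ [-1.4, -0.4) → IN Λ
#5 (-12,-6): internal coord -12 + (-6)·β' = -9.51472; -9.51472 ∉ [-1.4, -0.4) → out
#6 (-12,8): internal coord -12 + (8)·β' = -15.31371; -15.31371 ∉ [-1.4, -0.4) → out

1, 3, 4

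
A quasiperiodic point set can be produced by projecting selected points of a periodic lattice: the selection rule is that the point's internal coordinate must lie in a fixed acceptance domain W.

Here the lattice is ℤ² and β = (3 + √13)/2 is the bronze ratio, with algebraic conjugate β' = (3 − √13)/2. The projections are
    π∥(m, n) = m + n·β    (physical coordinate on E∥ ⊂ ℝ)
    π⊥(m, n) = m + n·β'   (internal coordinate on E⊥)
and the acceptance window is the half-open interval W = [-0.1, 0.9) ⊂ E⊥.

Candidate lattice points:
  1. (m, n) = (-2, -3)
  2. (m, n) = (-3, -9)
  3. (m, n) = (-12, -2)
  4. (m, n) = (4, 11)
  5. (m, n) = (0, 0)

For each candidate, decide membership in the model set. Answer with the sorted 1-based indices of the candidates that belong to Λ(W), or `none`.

β' = (3−√13)/2 ≈ -0.302776.
#1 (-2,-3): internal coord -2 + (-3)·β' = -1.091673; -1.091673 ∉ [-0.1, 0.9) → out
#2 (-3,-9): internal coord -3 + (-9)·β' = -0.275019; -0.275019 ∉ [-0.1, 0.9) → out
#3 (-12,-2): internal coord -12 + (-2)·β' = -11.394449; -11.394449 ∉ [-0.1, 0.9) → out
#4 (4,11): internal coord 4 + (11)·β' = +0.669468; +0.669468 ∈ [-0.1, 0.9) → IN Λ
#5 (0,0): internal coord 0 + (0)·β' = +0.000000; +0.000000 ∈ [-0.1, 0.9) → IN Λ

4, 5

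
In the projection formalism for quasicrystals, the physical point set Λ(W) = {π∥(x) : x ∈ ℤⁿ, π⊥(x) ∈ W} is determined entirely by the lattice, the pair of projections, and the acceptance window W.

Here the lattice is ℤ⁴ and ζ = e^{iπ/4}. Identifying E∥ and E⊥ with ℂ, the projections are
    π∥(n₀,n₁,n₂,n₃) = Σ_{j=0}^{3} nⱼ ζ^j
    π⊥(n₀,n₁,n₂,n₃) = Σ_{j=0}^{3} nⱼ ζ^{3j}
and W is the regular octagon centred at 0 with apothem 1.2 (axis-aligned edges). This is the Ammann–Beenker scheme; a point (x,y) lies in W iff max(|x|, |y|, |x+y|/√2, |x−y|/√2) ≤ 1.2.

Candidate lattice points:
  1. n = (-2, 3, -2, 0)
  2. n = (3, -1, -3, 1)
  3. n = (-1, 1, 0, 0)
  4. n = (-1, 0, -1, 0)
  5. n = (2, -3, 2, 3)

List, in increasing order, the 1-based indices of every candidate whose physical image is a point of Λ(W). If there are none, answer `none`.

none

Internal map: ζ^{3j} for j=0..3 gives (1,0), (−√2/2,√2/2), (0,−1), (√2/2,√2/2).
#1 (-2, 3, -2, 0): internal (-4.121320, 4.121320); octagon support 5.828427 vs apothem 1.2 → ∉ W
#2 (3, -1, -3, 1): internal (4.414214, 3.000000); octagon support 5.242641 vs apothem 1.2 → ∉ W
#3 (-1, 1, 0, 0): internal (-1.707107, 0.707107); octagon support 1.707107 vs apothem 1.2 → ∉ W
#4 (-1, 0, -1, 0): internal (-1.000000, 1.000000); octagon support 1.414214 vs apothem 1.2 → ∉ W
#5 (2, -3, 2, 3): internal (6.242641, -2.000000); octagon support 6.242641 vs apothem 1.2 → ∉ W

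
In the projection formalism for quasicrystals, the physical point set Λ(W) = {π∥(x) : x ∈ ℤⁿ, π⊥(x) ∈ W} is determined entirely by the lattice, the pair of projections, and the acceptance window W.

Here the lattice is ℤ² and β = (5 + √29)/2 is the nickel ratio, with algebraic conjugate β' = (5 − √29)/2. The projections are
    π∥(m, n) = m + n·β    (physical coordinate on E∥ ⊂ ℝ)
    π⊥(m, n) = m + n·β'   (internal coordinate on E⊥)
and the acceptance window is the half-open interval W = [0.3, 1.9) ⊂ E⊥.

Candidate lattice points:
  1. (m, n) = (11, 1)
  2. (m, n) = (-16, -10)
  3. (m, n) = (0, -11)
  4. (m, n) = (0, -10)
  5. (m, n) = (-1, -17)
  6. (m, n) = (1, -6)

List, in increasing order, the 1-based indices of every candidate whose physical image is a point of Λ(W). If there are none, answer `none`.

β' = (5−√29)/2 ≈ -0.192582.
#1 (11,1): internal coord 11 + (1)·β' = +10.807418; +10.807418 ∉ [0.3, 1.9) → out
#2 (-16,-10): internal coord -16 + (-10)·β' = -14.074176; -14.074176 ∉ [0.3, 1.9) → out
#3 (0,-11): internal coord 0 + (-11)·β' = +2.118406; +2.118406 ∉ [0.3, 1.9) → out
#4 (0,-10): internal coord 0 + (-10)·β' = +1.925824; +1.925824 ∉ [0.3, 1.9) → out
#5 (-1,-17): internal coord -1 + (-17)·β' = +2.273901; +2.273901 ∉ [0.3, 1.9) → out
#6 (1,-6): internal coord 1 + (-6)·β' = +2.155494; +2.155494 ∉ [0.3, 1.9) → out

none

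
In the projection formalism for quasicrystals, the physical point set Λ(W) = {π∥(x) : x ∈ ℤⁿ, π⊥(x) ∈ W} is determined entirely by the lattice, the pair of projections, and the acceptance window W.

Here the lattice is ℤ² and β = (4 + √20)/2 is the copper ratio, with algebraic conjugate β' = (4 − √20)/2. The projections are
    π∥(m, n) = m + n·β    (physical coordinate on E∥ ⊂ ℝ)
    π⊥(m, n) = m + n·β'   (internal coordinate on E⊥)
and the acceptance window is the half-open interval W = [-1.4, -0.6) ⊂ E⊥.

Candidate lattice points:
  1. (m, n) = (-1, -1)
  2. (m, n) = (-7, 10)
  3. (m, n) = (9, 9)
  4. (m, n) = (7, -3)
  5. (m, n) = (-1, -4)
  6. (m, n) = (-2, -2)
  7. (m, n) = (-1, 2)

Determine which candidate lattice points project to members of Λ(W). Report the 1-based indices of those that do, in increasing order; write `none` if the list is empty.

Compute β' = (4−√20)/2 = -0.236068, so π⊥(m,n) = m -0.236068·n.
[1] lift (-1,-1): star map gives -0.763932; window check -1.4 ≤ -0.763932 < -0.6 is true → IN Λ
[2] lift (-7,10): star map gives -9.360680; window check -1.4 ≤ -9.360680 < -0.6 is false → out
[3] lift (9,9): star map gives 6.875388; window check -1.4 ≤ 6.875388 < -0.6 is false → out
[4] lift (7,-3): star map gives 7.708204; window check -1.4 ≤ 7.708204 < -0.6 is false → out
[5] lift (-1,-4): star map gives -0.055728; window check -1.4 ≤ -0.055728 < -0.6 is false → out
[6] lift (-2,-2): star map gives -1.527864; window check -1.4 ≤ -1.527864 < -0.6 is false → out
[7] lift (-1,2): star map gives -1.472136; window check -1.4 ≤ -1.472136 < -0.6 is false → out

1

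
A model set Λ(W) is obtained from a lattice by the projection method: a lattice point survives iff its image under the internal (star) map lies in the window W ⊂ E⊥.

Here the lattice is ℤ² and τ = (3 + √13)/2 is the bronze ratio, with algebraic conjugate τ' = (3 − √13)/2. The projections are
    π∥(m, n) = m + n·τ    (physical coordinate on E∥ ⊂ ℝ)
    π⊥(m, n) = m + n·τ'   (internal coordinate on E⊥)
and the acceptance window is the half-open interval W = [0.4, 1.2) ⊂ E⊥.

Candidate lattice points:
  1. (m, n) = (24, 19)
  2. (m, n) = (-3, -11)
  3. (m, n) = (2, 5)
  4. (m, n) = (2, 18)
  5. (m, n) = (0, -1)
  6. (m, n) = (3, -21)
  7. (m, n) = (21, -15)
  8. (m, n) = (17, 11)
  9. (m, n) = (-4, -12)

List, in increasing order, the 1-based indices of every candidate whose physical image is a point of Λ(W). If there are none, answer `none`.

Numerically τ ≈ 3.3028 and τ' = −1/τ ≈ -0.3028.
#1 (24,19): internal coord 24 + (19)·τ' = +18.2473; +18.2473 ∉ [0.4, 1.2) → out
#2 (-3,-11): internal coord -3 + (-11)·τ' = +0.3305; +0.3305 ∉ [0.4, 1.2) → out
#3 (2,5): internal coord 2 + (5)·τ' = +0.4861; +0.4861 ∈ [0.4, 1.2) → IN Λ
#4 (2,18): internal coord 2 + (18)·τ' = -3.4500; -3.4500 ∉ [0.4, 1.2) → out
#5 (0,-1): internal coord 0 + (-1)·τ' = +0.3028; +0.3028 ∉ [0.4, 1.2) → out
#6 (3,-21): internal coord 3 + (-21)·τ' = +9.3583; +9.3583 ∉ [0.4, 1.2) → out
#7 (21,-15): internal coord 21 + (-15)·τ' = +25.5416; +25.5416 ∉ [0.4, 1.2) → out
#8 (17,11): internal coord 17 + (11)·τ' = +13.6695; +13.6695 ∉ [0.4, 1.2) → out
#9 (-4,-12): internal coord -4 + (-12)·τ' = -0.3667; -0.3667 ∉ [0.4, 1.2) → out

3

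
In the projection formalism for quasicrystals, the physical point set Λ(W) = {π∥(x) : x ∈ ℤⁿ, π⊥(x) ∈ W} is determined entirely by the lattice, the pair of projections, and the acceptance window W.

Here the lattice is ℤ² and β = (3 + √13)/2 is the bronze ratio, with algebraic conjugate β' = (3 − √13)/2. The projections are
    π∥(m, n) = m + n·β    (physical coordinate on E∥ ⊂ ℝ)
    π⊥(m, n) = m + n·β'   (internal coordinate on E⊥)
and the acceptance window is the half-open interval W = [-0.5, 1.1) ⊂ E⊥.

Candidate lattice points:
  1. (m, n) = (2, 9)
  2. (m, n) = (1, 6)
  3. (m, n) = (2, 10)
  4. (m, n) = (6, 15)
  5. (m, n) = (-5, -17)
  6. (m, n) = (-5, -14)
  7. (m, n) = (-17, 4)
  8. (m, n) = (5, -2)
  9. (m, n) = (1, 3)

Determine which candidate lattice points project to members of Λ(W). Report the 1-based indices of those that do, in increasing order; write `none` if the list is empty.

5, 9

β' = (3−√13)/2 ≈ -0.302776.
#1 (2,9): internal coord 2 + (9)·β' = -0.724981; -0.724981 ∉ [-0.5, 1.1) → out
#2 (1,6): internal coord 1 + (6)·β' = -0.816654; -0.816654 ∉ [-0.5, 1.1) → out
#3 (2,10): internal coord 2 + (10)·β' = -1.027756; -1.027756 ∉ [-0.5, 1.1) → out
#4 (6,15): internal coord 6 + (15)·β' = +1.458365; +1.458365 ∉ [-0.5, 1.1) → out
#5 (-5,-17): internal coord -5 + (-17)·β' = +0.147186; +0.147186 ∈ [-0.5, 1.1) → IN Λ
#6 (-5,-14): internal coord -5 + (-14)·β' = -0.761141; -0.761141 ∉ [-0.5, 1.1) → out
#7 (-17,4): internal coord -17 + (4)·β' = -18.211103; -18.211103 ∉ [-0.5, 1.1) → out
#8 (5,-2): internal coord 5 + (-2)·β' = +5.605551; +5.605551 ∉ [-0.5, 1.1) → out
#9 (1,3): internal coord 1 + (3)·β' = +0.091673; +0.091673 ∈ [-0.5, 1.1) → IN Λ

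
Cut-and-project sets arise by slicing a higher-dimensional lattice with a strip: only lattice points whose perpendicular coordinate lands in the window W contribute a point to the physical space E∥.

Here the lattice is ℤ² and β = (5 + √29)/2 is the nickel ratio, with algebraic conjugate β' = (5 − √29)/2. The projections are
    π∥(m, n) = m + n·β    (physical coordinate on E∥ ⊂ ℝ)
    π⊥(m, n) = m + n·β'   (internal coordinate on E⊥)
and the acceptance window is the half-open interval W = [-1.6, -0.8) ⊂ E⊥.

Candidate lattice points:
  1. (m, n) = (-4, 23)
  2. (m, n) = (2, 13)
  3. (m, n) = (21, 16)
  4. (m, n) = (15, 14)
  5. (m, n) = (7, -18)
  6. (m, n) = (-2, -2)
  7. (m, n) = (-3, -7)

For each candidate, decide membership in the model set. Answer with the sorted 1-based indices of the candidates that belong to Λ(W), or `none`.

none

β' = (5−√29)/2 ≈ -0.19258.
#1 (-4,23): internal coord -4 + (23)·β' = -8.42940; -8.42940 ∉ [-1.6, -0.8) → out
#2 (2,13): internal coord 2 + (13)·β' = -0.50357; -0.50357 ∉ [-1.6, -0.8) → out
#3 (21,16): internal coord 21 + (16)·β' = +17.91868; +17.91868 ∉ [-1.6, -0.8) → out
#4 (15,14): internal coord 15 + (14)·β' = +12.30385; +12.30385 ∉ [-1.6, -0.8) → out
#5 (7,-18): internal coord 7 + (-18)·β' = +10.46648; +10.46648 ∉ [-1.6, -0.8) → out
#6 (-2,-2): internal coord -2 + (-2)·β' = -1.61484; -1.61484 ∉ [-1.6, -0.8) → out
#7 (-3,-7): internal coord -3 + (-7)·β' = -1.65192; -1.65192 ∉ [-1.6, -0.8) → out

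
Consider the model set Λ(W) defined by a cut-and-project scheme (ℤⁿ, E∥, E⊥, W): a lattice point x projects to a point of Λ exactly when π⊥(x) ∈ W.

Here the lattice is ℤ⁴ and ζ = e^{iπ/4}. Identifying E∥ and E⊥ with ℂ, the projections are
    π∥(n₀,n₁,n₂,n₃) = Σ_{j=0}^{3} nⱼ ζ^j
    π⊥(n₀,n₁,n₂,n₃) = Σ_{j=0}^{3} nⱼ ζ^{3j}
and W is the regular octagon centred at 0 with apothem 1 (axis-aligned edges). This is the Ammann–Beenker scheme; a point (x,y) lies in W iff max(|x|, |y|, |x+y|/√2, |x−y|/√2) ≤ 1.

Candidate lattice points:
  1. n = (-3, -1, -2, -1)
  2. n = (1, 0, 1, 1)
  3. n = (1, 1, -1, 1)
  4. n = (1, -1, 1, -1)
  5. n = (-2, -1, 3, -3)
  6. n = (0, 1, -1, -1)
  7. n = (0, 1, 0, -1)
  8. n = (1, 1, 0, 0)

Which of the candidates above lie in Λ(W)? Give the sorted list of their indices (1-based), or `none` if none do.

Internal map: ζ^{3j} for j=0..3 gives (1,0), (−√2/2,√2/2), (0,−1), (√2/2,√2/2).
#1 (-3, -1, -2, -1): internal (-3.000000, 0.585786); octagon support 3.000000 vs apothem 1 → ∉ W
#2 (1, 0, 1, 1): internal (1.707107, -0.292893); octagon support 1.707107 vs apothem 1 → ∉ W
#3 (1, 1, -1, 1): internal (1.000000, 2.414214); octagon support 2.414214 vs apothem 1 → ∉ W
#4 (1, -1, 1, -1): internal (1.000000, -2.414214); octagon support 2.414214 vs apothem 1 → ∉ W
#5 (-2, -1, 3, -3): internal (-3.414214, -5.828427); octagon support 6.535534 vs apothem 1 → ∉ W
#6 (0, 1, -1, -1): internal (-1.414214, 1.000000); octagon support 1.707107 vs apothem 1 → ∉ W
#7 (0, 1, 0, -1): internal (-1.414214, 0.000000); octagon support 1.414214 vs apothem 1 → ∉ W
#8 (1, 1, 0, 0): internal (0.292893, 0.707107); octagon support 0.707107 vs apothem 1 → ∈ W

8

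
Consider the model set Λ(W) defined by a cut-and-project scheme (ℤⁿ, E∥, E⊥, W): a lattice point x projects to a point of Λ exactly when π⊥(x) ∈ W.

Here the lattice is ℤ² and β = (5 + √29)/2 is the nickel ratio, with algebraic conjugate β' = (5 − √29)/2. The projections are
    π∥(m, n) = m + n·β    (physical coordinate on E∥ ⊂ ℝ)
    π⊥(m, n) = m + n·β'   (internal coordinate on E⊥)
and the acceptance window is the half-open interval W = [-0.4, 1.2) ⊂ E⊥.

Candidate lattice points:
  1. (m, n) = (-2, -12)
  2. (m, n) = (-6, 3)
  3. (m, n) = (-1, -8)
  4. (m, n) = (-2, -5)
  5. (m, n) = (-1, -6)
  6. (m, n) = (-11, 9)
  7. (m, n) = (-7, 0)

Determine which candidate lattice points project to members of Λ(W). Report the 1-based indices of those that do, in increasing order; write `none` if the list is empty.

1, 3, 5

Numerically β ≈ 5.192582 and β' = −1/β ≈ -0.192582.
#1 (-2,-12): internal coord -2 + (-12)·β' = +0.310989; +0.310989 ∈ [-0.4, 1.2) → IN Λ
#2 (-6,3): internal coord -6 + (3)·β' = -6.577747; -6.577747 ∉ [-0.4, 1.2) → out
#3 (-1,-8): internal coord -1 + (-8)·β' = +0.540659; +0.540659 ∈ [-0.4, 1.2) → IN Λ
#4 (-2,-5): internal coord -2 + (-5)·β' = -1.037088; -1.037088 ∉ [-0.4, 1.2) → out
#5 (-1,-6): internal coord -1 + (-6)·β' = +0.155494; +0.155494 ∈ [-0.4, 1.2) → IN Λ
#6 (-11,9): internal coord -11 + (9)·β' = -12.733242; -12.733242 ∉ [-0.4, 1.2) → out
#7 (-7,0): internal coord -7 + (0)·β' = -7.000000; -7.000000 ∉ [-0.4, 1.2) → out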